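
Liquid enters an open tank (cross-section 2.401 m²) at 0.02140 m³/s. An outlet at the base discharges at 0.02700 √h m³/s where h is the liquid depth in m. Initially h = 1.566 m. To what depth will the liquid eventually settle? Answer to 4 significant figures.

Level balance: A dh/dt = 0.02140 − 0.02700 √h. Setting dh/dt = 0:
Q_in = 0.02700 √h_ss ⇒ √h_ss = 0.02140/0.02700 = 0.792593.
h_ss = 0.792593² = 0.628203 m. (Since h₀ = 1.566 m > h_ss, the level will fall toward this value.)

0.6282 m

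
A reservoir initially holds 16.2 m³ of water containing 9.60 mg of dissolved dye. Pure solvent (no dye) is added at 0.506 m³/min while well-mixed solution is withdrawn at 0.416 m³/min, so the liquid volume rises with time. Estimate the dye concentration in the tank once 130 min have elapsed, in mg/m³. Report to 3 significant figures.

0.0279 mg/m³

Total volume: dV/dt = Q_in − Q_out = 0.090000 m³/min, so V(t) = 16.2 + 0.090000 t and V(130) = 27.900 m³.
Species balance (pure solvent in): dm/dt = −Q_out · m/V(t).
dm/m = −Q_out dt/(V₀ + 0.090000 t); integrating gives ln(m/m₀) = −(Q_out/(Q_in−Q_out)) ln(V/V₀).
m = m₀ (V₀/V)^(Q_out/(Q_in−Q_out)) = 9.60 × (16.2/27.900)^(4.6222) = 0.77806 mg.
C = m/V = 0.77806/27.900 = 0.027888 mg/m³.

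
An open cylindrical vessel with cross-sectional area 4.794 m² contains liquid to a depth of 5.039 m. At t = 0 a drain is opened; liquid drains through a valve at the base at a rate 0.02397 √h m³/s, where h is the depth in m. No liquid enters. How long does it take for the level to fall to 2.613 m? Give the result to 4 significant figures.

251.3 s

A dh/dt = −Q_out = −0.02397 √h.
∫ h^(−1/2) dh = −(0.02397/A) ∫ dt, giving 2√h = 2√h₀ − (0.02397/A) t.
t = 2A(√h₀ − √h)/0.02397 = 2·4.794·(√5.039 − √2.613)/0.02397
  = 9.58800 × (2.24477 − 1.61648) / 0.02397 = 251.318 s.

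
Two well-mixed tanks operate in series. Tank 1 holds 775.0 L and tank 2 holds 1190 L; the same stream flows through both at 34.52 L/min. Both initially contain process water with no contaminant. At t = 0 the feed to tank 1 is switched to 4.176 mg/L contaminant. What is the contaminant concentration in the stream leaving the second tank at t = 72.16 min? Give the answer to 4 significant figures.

3.013 mg/L

Time constants: τᵢ = Vᵢ/Q for each well-mixed tank.
τ₁ = 775.0/34.52 = 22.4508 min; τ₂ = 1190/34.52 = 34.4728 min.
Tank 1: C₁ = C_in(1 − e^(−t/τ₁)). Tank 2 (τ₁ ≠ τ₂): C₂ = C_in[1 − (τ₁ e^(−t/τ₁) − τ₂ e^(−t/τ₂))/(τ₁ − τ₂)].
At t = 72.16: e^(−t/τ₁) = 0.0401896, e^(−t/τ₂) = 0.123286.
C₂ = 4.176·[1 − (22.4508·0.0401896 − 34.4728·0.123286)/(-12.0220)] = 4.176·0.721533 = 3.01312 mg/L.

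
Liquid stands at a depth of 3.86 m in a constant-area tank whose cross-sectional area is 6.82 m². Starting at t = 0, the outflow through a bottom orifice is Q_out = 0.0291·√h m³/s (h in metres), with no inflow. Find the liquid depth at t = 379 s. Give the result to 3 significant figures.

1.34 m

With no inflow, A dh/dt = −0.0291 √h.
∫ h^(−1/2) dh = −(0.0291/A) ∫ dt, giving 2√h = 2√h₀ − (0.0291/A) t.
√h = √3.86 − 0.0291·379/(2·6.82) = 1.9647 − 0.80857 = 1.1561.
h = 1.1561² = 1.3366 m.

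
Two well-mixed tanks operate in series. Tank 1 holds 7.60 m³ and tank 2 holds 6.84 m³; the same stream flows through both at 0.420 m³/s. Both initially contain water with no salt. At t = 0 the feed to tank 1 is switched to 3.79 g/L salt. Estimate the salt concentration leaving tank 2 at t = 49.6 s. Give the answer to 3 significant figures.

2.97 g/L

Species balance on tank i: dCᵢ/dt = (Cᵢ₋₁ − Cᵢ)/τᵢ with τᵢ = Vᵢ/Q.
τ₁ = 7.60/0.420 = 18.095 s; τ₂ = 6.84/0.420 = 16.286 s.
Solving the cascade with C₁(0)=C₂(0)=0 gives C₂(t) = C_in[1 − (τ₁ e^(−t/τ₁) − τ₂ e^(−t/τ₂))/(τ₁ − τ₂)].
At t = 49.6: e^(−t/τ₁) = 0.064502, e^(−t/τ₂) = 0.047567.
C₂ = 3.79·[1 − (18.095·0.064502 − 16.286·0.047567)/(1.8095)] = 3.79·0.78308 = 2.9679 g/L.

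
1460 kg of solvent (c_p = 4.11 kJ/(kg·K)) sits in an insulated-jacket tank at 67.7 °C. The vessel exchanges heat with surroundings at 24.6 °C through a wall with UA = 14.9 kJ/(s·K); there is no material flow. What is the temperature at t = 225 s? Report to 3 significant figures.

49.3 °C

Lumped-capacitance energy balance: M c_p dT/dt = UA(T_amb − T).
dT/dt = (T_ss − T)/τ with T_ss = T_amb = 24.600 °C, τ = M c_p/UA = 1460·4.11/14.9 = 402.72 s.
Integrating: T(t) = T_ss + (T₀ − T_ss) e^(−t/τ).
T(225) = 24.600 + (43.100)·0.57196 = 49.251 °C.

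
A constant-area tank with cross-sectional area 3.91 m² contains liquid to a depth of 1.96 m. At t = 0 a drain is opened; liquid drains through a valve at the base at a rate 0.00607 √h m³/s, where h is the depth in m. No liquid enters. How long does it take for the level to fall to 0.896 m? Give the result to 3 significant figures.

584 s

With no inflow, A dh/dt = −0.00607 √h.
∫ h^(−1/2) dh = −(0.00607/A) ∫ dt, giving 2√h = 2√h₀ − (0.00607/A) t.
t = 2A(√h₀ − √h)/0.00607 = 2·3.91·(√1.96 − √0.896)/0.00607
  = 7.8200 × (1.4000 − 0.94657) / 0.00607 = 584.15 s.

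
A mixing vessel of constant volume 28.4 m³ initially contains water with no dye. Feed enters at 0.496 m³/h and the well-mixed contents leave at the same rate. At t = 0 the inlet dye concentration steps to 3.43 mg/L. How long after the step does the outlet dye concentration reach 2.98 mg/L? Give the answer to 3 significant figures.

Accumulation = in − out for the solute gives V dC/dt = Q(C_in − C), so τ = V/Q = 57.258 h.
C(t) = C_in + (C₀ − C_in) e^(−t/τ). Set C = 2.98 and solve for t:
e^(−t/τ) = (C − C_in)/(C₀ − C_in) = (2.98 − 3.43)/(0 − 3.43) = 0.13120
t = −τ ln(…) = 57.258 × 2.0311 = 116.30 h.

116 h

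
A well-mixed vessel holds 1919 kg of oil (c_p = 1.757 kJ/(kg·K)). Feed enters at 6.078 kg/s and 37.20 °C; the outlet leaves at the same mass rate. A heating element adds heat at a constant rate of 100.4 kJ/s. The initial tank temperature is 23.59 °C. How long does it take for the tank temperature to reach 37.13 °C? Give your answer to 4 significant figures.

280.3 s

M c_p dT/dt = ṁ c_p (T_in − T) + Q̇.
τ = M/ṁ = 315.729 s; T_ss = T_in + Q̇/(ṁ c_p) = 46.6016 °C.
T(t) = T_ss + (T₀ − T_ss) e^(−t/τ). Set T = 37.13:
e^(−t/τ) = (37.13 − 46.6016)/(23.59 − 46.6016) = 0.411601
t = −315.729 · ln(0.411601) = 280.273 s.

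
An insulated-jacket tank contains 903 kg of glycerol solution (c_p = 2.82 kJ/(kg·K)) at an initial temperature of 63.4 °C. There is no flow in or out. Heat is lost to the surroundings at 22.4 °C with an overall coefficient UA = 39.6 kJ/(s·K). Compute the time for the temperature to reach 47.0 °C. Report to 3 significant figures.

32.8 s

M c_p dT/dt = −UA(T − T_amb).
τ = M c_p/UA = 64.305 s; T_ss = T_amb = 22.400 °C.
T(t) = T_ss + (T₀ − T_ss)e^(−t/τ); set T = 47.0:
t = −τ ln[(T − T_ss)/(T₀ − T_ss)] = −64.305 · ln(0.60000) = 32.848 s.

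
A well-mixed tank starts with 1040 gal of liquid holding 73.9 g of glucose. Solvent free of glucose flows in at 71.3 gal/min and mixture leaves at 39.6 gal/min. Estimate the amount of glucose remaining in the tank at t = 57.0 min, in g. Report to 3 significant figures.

21.0 g

Total volume: dV/dt = Q_in − Q_out = 31.700 gal/min, so V(t) = 1040 + 31.700 t and V(57.0) = 2846.9 gal.
Species balance (pure solvent in): dm/dt = −Q_out · m/V(t).
dm/m = −Q_out dt/(V₀ + 31.700 t); integrating gives ln(m/m₀) = −(Q_out/(Q_in−Q_out)) ln(V/V₀).
m = m₀ (V₀/V)^(Q_out/(Q_in−Q_out)) = 73.9 × (1040/2846.9)^(1.2492) = 21.005 g.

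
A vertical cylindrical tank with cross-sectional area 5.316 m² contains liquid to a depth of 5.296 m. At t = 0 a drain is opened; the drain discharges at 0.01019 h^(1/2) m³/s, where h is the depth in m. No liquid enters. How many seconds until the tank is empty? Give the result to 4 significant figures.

With no inflow, A dh/dt = −0.01019 √h.
Separate and integrate: 2(√h − √h₀) = −(0.01019/A) t.
Set h = 0: 2√h₀ = (0.01019/A) t_empty ⇒ t_empty = 2A√h₀/0.01019.
t_empty = 2·5.316·√5.296/0.01019 = 10.6320·2.30130/0.01019 = 2401.13 s.

2401 s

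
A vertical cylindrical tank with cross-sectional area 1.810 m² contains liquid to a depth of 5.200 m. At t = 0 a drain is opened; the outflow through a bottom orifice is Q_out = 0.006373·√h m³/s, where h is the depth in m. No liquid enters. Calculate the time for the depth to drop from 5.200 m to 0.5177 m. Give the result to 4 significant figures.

Unsteady balance on liquid volume: A dh/dt = −0.006373 √h.
∫ h^(−1/2) dh = −(0.006373/A) ∫ dt, giving 2√h = 2√h₀ − (0.006373/A) t.
t = 2A(√h₀ − √h)/0.006373 = 2·1.810·(√5.200 − √0.5177)/0.006373
  = 3.62000 × (2.28035 − 0.719514) / 0.006373 = 886.589 s.

886.6 s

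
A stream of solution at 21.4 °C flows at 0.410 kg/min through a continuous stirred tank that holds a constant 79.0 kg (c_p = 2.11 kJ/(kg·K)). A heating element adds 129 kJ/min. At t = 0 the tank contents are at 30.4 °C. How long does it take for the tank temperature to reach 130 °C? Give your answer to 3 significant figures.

239 min

M c_p dT/dt = ṁ c_p (T_in − T) + Q̇.
τ = M/ṁ = 192.68 min; T_ss = T_in + Q̇/(ṁ c_p) = 170.52 °C.
T(t) = T_ss + (T₀ − T_ss) e^(−t/τ). Set T = 130:
e^(−t/τ) = (130 − 170.52)/(30.4 − 170.52) = 0.28916
t = −192.68 · ln(0.28916) = 239.08 min.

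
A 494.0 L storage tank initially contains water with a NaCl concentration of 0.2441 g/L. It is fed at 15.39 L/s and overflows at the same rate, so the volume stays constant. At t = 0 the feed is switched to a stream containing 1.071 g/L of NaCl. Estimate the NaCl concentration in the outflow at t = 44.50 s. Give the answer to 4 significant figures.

0.8643 g/L

Accumulation = in − out for the solute gives V dC/dt = Q(C_in − C).
Rewrite as dC/dt + C/τ = C_in/τ, τ = V/Q = 32.0988 s.
C approaches C_in exponentially: C(t) = C_in + (C₀ − C_in) e^(−t/τ).
C(44.50) = 1.071 + (0.2441 − 1.071)·e^(−44.50/32.0988) = 1.071 + (-0.826900)·0.249987 = 0.864286 g/L.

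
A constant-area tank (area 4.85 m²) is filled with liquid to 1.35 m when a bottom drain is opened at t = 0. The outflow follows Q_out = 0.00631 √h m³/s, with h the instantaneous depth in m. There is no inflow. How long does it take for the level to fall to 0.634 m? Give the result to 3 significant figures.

With no inflow, A dh/dt = −0.00631 √h.
Separate and integrate: 2(√h − √h₀) = −(0.00631/A) t.
t = 2A(√h₀ − √h)/0.00631 = 2·4.85·(√1.35 − √0.634)/0.00631
  = 9.7000 × (1.1619 − 0.79624) / 0.00631 = 562.10 s.

562 s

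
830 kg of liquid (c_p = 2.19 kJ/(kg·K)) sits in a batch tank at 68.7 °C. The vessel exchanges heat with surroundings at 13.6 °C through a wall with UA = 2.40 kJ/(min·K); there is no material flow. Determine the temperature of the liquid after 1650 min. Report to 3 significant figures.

Unsteady energy balance on the tank contents: M c_p dT/dt = −UA(T − T_amb).
dT/dt = (T_ss − T)/τ with T_ss = T_amb = 13.600 °C, τ = M c_p/UA = 830·2.19/2.40 = 757.38 min.
This is linear first-order; T(t) = T_ss + (T₀ − T_ss) e^(−t/τ).
T(1650) = 13.600 + (55.100)·0.11320 = 19.837 °C.

19.8 °C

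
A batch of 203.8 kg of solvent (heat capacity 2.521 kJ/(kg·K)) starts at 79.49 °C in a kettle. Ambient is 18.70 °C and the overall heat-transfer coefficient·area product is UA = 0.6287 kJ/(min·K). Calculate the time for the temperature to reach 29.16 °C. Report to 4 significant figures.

1438 min

Lumped-capacitance energy balance: M c_p dT/dt = UA(T_amb − T).
τ = M c_p/UA = 817.210 min; T_ss = T_amb = 18.7000 °C.
T(t) = T_ss + (T₀ − T_ss)e^(−t/τ); set T = 29.16:
t = −τ ln[(T − T_ss)/(T₀ − T_ss)] = −817.210 · ln(0.172068) = 1438.18 min.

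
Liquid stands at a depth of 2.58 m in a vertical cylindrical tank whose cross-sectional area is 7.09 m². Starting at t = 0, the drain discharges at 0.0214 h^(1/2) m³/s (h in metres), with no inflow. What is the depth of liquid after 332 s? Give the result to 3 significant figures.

1.22 m

Accumulation of liquid (constant cross-section A): A dh/dt = −0.0214 √h.
This is separable: 2 d(√h)/dt = −0.0214/A, so √h = √h₀ − (0.0214/(2A)) t.
√h = √2.58 − 0.0214·332/(2·7.09) = 1.6062 − 0.50104 = 1.1052.
h = 1.1052² = 1.2215 m.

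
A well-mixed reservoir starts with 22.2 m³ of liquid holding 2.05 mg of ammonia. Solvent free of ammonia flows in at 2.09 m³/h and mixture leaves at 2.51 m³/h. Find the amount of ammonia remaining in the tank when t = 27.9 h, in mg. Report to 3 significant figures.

Total volume: dV/dt = Q_in − Q_out = -0.42000 m³/h, so V(t) = 22.2 − 0.42000 t and V(27.9) = 10.482 m³.
No ammonia enters, so dm/dt = −Q_out · (m/V).
Separate: dm/m = −Q_out dt/V(t) ⇒ ln(m/m₀) = −(Q_out/(Q_in−Q_out)) ln(V/V₀).
m = m₀ (V₀/V)^(Q_out/(Q_in−Q_out)) = 2.05 × (22.2/10.482)^(-5.9762) = 0.023124 mg.

0.0231 mg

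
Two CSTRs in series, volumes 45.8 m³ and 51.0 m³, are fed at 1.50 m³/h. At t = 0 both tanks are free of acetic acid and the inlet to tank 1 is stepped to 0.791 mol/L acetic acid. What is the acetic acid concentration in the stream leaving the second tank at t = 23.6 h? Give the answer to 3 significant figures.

0.132 mol/L

Time constants: τᵢ = Vᵢ/Q for each well-mixed tank.
τ₁ = 45.8/1.50 = 30.533 h; τ₂ = 51.0/1.50 = 34.000 h.
Tank 1: C₁ = C_in(1 − e^(−t/τ₁)). Tank 2 (τ₁ ≠ τ₂): C₂ = C_in[1 − (τ₁ e^(−t/τ₁) − τ₂ e^(−t/τ₂))/(τ₁ − τ₂)].
At t = 23.6: e^(−t/τ₁) = 0.46166, e^(−t/τ₂) = 0.49952.
C₂ = 0.791·[1 − (30.533·0.46166 − 34.000·0.49952)/(-3.4667)] = 0.791·0.16707 = 0.13215 mol/L.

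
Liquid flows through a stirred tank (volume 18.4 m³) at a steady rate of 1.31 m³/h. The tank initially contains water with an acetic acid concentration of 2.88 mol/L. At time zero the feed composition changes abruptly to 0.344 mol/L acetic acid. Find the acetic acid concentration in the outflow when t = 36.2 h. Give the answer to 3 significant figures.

0.537 mol/L

Transient balance on the dissolved component: V dC/dt = Q(C_in − C).
So dC/dt = (C_in − C)/τ with τ = V/Q = 18.4/1.31 = 14.046 h.
This is linear first-order; C(t) = C_in + (C₀ − C_in) e^(−t/τ).
C(36.2) = 0.344 + (2.88 − 0.344)·e^(−36.2/14.046) = 0.344 + (2.5360)·0.075980 = 0.53669 mol/L.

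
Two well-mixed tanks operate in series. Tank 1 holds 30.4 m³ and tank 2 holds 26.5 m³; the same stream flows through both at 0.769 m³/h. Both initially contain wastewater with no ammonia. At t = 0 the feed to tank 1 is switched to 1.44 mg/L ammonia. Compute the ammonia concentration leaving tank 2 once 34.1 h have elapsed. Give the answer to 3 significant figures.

0.340 mg/L

Species balance on tank i: dCᵢ/dt = (Cᵢ₋₁ − Cᵢ)/τᵢ with τᵢ = Vᵢ/Q.
τ₁ = 30.4/0.769 = 39.532 h; τ₂ = 26.5/0.769 = 34.460 h.
Solving the cascade with C₁(0)=C₂(0)=0 gives C₂(t) = C_in[1 − (τ₁ e^(−t/τ₁) − τ₂ e^(−t/τ₂))/(τ₁ − τ₂)].
At t = 34.1: e^(−t/τ₁) = 0.42207, e^(−t/τ₂) = 0.37175.
C₂ = 1.44·[1 − (39.532·0.42207 − 34.460·0.37175)/(5.0715)] = 1.44·0.23602 = 0.33988 mg/L.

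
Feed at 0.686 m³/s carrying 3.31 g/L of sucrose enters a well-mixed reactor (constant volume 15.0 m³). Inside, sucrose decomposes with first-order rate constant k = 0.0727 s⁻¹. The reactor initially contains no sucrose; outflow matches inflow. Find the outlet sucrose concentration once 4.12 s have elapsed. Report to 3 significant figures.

0.494 g/L

Accumulation = in − out − consumed: V dC/dt = Q C_in − Q C − k V C.
dC/dt = (Q/V) C_in − (Q/V + k) C; effective rate a = Q/V + k = 0.045733 + 0.0727 = 0.11843 s⁻¹.
C_ss = Q C_in/(Q + kV) = 1.2782 g/L; C(t) = C_ss + (C₀ − C_ss) e^(−a t).
C(4.12) = 1.2782 + (-1.2782)·e^(−0.11843·4.12) = 1.2782 + (-1.2782)·0.61389 = 0.49352 g/L.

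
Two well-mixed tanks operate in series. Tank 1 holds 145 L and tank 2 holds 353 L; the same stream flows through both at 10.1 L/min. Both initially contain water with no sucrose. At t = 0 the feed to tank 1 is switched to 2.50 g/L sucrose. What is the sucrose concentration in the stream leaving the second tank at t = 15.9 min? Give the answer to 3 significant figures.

0.384 g/L

Time constants: τᵢ = Vᵢ/Q for each well-mixed tank.
τ₁ = 145/10.1 = 14.356 min; τ₂ = 353/10.1 = 34.950 min.
Solving the cascade with C₁(0)=C₂(0)=0 gives C₂(t) = C_in[1 − (τ₁ e^(−t/τ₁) − τ₂ e^(−t/τ₂))/(τ₁ − τ₂)].
At t = 15.9: e^(−t/τ₁) = 0.33038, e^(−t/τ₂) = 0.63449.
C₂ = 2.50·[1 − (14.356·0.33038 − 34.950·0.63449)/(-20.594)] = 2.50·0.15350 = 0.38376 g/L.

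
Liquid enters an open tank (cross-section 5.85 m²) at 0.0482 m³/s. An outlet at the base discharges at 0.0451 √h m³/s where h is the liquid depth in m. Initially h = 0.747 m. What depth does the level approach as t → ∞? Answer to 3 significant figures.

1.14 m

Level balance: A dh/dt = 0.0482 − 0.0451 √h. Setting dh/dt = 0:
Q_in = 0.0451 √h_ss ⇒ √h_ss = 0.0482/0.0451 = 1.0687.
h_ss = 1.0687² = 1.1422 m. (Since h₀ = 0.747 m < h_ss, the level will rise toward this value.)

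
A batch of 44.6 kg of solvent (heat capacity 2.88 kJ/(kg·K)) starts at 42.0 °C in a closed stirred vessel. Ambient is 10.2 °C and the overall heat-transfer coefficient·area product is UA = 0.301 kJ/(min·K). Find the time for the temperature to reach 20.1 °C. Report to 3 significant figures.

498 min

Lumped-capacitance energy balance: M c_p dT/dt = UA(T_amb − T).
τ = M c_p/UA = 426.74 min; T_ss = T_amb = 10.200 °C.
T(t) = T_ss + (T₀ − T_ss)e^(−t/τ); set T = 20.1:
t = −τ ln[(T − T_ss)/(T₀ − T_ss)] = −426.74 · ln(0.31132) = 497.97 min.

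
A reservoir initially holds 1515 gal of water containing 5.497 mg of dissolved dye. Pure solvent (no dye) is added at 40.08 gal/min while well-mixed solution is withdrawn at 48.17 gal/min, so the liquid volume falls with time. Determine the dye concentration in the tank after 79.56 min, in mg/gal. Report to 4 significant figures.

0.0002342 mg/gal

Let m(t) be the amount of dye. Volume: V(t) = V₀ + (Q_in − Q_out) t = 1515 − 8.09000 t; V(79.56) = 871.360 gal.
No dye enters, so dm/dt = −Q_out · (m/V).
Separate: dm/m = −Q_out dt/V(t) ⇒ ln(m/m₀) = −(Q_out/(Q_in−Q_out)) ln(V/V₀).
m = m₀ (V₀/V)^(Q_out/(Q_in−Q_out)) = 5.497 × (1515/871.360)^(-5.95426) = 0.204090 mg.
C = m/V = 0.204090/871.360 = 0.000234220 mg/gal.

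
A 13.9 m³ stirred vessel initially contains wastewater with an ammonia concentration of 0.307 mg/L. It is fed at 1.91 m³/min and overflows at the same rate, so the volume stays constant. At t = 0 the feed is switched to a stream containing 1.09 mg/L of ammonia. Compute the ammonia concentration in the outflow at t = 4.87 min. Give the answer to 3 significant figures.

0.689 mg/L

Mass balance on the solute (V constant): V dC/dt = Q(C_in − C).
Rewrite as dC/dt + C/τ = C_in/τ, τ = V/Q = 7.2775 min.
Solution: C(t) = C_in + (C₀ − C_in) e^(−t/τ).
C(4.87) = 1.09 + (0.307 − 1.09)·e^(−4.87/7.2775) = 1.09 + (-0.78300)·0.51212 = 0.68901 mg/L.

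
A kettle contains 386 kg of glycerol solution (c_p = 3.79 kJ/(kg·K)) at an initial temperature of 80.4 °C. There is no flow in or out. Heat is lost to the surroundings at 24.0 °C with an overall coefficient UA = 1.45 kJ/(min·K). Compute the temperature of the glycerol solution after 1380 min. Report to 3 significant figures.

Lumped-capacitance energy balance: M c_p dT/dt = UA(T_amb − T).
dT/dt = (T_ss − T)/τ with T_ss = T_amb = 24.000 °C, τ = M c_p/UA = 386·3.79/1.45 = 1008.9 min.
This is linear first-order; T(t) = T_ss + (T₀ − T_ss) e^(−t/τ).
T(1380) = 24.000 + (56.400)·0.25467 = 38.363 °C.

38.4 °C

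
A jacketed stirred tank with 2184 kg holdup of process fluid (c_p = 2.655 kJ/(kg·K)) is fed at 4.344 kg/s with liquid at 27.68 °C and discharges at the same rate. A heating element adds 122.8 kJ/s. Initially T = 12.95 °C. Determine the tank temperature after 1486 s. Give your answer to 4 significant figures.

M c_p dT/dt = ṁ c_p (T_in − T) + Q̇.
Rearrange: dT/dt = (T_ss − T)/τ with τ = M/ṁ = 502.762 s and T_ss = T_in + Q̇/(ṁ c_p) = 38.3274 °C.
T approaches T_ss exponentially: T(t) = T_ss + (T₀ − T_ss) e^(−t/τ).
T(1486) = 38.3274 + (-25.3774)·e^(−1486/502.762) = 38.3274 + (-25.3774)·0.0520438 = 37.0067 °C.

37.01 °C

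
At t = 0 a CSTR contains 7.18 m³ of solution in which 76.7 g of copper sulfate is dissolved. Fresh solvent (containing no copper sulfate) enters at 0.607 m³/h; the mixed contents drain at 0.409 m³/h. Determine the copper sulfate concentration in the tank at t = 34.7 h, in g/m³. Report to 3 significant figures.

Total volume: dV/dt = Q_in − Q_out = 0.19800 m³/h, so V(t) = 7.18 + 0.19800 t and V(34.7) = 14.051 m³.
Solute balance: dm/dt = 0 − Q_out C = −Q_out m/V(t).
Separate: dm/m = −Q_out dt/V(t) ⇒ ln(m/m₀) = −(Q_out/(Q_in−Q_out)) ln(V/V₀).
m = m₀ (V₀/V)^(Q_out/(Q_in−Q_out)) = 76.7 × (7.18/14.051)^(2.0657) = 19.165 g.
C = m/V = 19.165/14.051 = 1.3640 g/m³.

1.36 g/m³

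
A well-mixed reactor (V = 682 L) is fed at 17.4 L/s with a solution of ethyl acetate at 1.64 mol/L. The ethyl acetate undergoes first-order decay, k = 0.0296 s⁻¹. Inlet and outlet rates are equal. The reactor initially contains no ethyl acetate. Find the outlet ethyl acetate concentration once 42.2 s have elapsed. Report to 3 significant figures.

Species balance: V dC/dt = Q C_in − Q C − k V C.
dC/dt = (Q/V) C_in − (Q/V + k) C; effective rate a = Q/V + k = 0.025513 + 0.0296 = 0.055113 s⁻¹.
C_ss = Q C_in/(Q + kV) = 0.75919 mol/L; C(t) = C_ss + (C₀ − C_ss) e^(−a t).
C(42.2) = 0.75919 + (-0.75919)·e^(−0.055113·42.2) = 0.75919 + (-0.75919)·0.097708 = 0.68502 mol/L.

0.685 mol/L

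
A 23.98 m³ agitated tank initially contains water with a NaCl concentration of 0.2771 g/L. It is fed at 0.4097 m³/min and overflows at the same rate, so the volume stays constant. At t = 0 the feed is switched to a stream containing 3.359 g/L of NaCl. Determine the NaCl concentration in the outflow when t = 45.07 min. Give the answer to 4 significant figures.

1.932 g/L

Mass balance on the solute (V constant): V dC/dt = Q(C_in − C).
Rewrite as dC/dt + C/τ = C_in/τ, τ = V/Q = 58.5306 min.
This is linear first-order; C(t) = C_in + (C₀ − C_in) e^(−t/τ).
C(45.07) = 3.359 + (0.2771 − 3.359)·e^(−45.07/58.5306) = 3.359 + (-3.08190)·0.463002 = 1.93207 g/L.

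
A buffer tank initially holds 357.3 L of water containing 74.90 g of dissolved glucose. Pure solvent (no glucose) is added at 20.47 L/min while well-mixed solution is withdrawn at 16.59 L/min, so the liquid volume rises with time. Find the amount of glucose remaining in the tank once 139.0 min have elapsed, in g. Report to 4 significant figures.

1.466 g

Total volume: dV/dt = Q_in − Q_out = 3.88000 L/min, so V(t) = 357.3 + 3.88000 t and V(139.0) = 896.620 L.
Solute balance: dm/dt = 0 − Q_out C = −Q_out m/V(t).
Separate: dm/m = −Q_out dt/V(t) ⇒ ln(m/m₀) = −(Q_out/(Q_in−Q_out)) ln(V/V₀).
m = m₀ (V₀/V)^(Q_out/(Q_in−Q_out)) = 74.90 × (357.3/896.620)^(4.27577) = 1.46551 g.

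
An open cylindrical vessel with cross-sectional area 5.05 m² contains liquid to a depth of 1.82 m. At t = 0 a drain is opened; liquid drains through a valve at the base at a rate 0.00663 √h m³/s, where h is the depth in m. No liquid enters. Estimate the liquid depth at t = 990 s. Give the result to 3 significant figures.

A dh/dt = −Q_out = −0.00663 √h.
This is separable: 2 d(√h)/dt = −0.00663/A, so √h = √h₀ − (0.00663/(2A)) t.
√h = √1.82 − 0.00663·990/(2·5.05) = 1.3491 − 0.64987 = 0.69920.
h = 0.69920² = 0.48888 m.

0.489 m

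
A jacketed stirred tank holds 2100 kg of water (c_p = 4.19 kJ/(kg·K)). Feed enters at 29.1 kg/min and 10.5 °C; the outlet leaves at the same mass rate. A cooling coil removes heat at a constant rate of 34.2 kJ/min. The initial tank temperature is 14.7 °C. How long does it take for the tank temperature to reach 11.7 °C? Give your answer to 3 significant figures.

Heat balance on the well-mixed liquid: M c_p dT/dt = ṁ c_p (T_in − T) − 34.2.
τ = M/ṁ = 72.165 min; T_ss = T_in − Q̇/(ṁ c_p) = 10.220 °C.
T(t) = T_ss + (T₀ − T_ss) e^(−t/τ). Set T = 11.7:
e^(−t/τ) = (11.7 − 10.220)/(14.7 − 10.220) = 0.33043
t = −72.165 · ln(0.33043) = 79.912 min.

79.9 min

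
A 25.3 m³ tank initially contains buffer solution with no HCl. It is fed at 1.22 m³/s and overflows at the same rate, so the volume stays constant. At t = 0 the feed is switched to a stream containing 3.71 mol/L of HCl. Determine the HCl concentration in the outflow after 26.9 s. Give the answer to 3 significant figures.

Species balance on the tank: V dC/dt = Q(C_in − C).
Time constant τ = V/Q = 25.3/1.22 = 20.738 s.
Solution: C(t) = C_in + (C₀ − C_in) e^(−t/τ).
C(26.9) = 3.71 + (0 − 3.71)·e^(−26.9/20.738) = 3.71 + (-3.7100)·0.27331 = 2.6960 mol/L.

2.70 mol/L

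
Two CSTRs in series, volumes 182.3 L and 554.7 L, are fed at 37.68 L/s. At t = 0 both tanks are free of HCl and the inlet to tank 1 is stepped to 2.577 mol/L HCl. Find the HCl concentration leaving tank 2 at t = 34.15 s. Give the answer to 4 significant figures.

2.201 mol/L

Species balance on tank i: dCᵢ/dt = (Cᵢ₋₁ − Cᵢ)/τᵢ with τᵢ = Vᵢ/Q.
τ₁ = 182.3/37.68 = 4.83811 s; τ₂ = 554.7/37.68 = 14.7213 s.
Solving the cascade with C₁(0)=C₂(0)=0 gives C₂(t) = C_in[1 − (τ₁ e^(−t/τ₁) − τ₂ e^(−t/τ₂))/(τ₁ − τ₂)].
At t = 34.15: e^(−t/τ₁) = 0.000860032, e^(−t/τ₂) = 0.0982970.
C₂ = 2.577·[1 − (4.83811·0.000860032 − 14.7213·0.0982970)/(-9.88323)] = 2.577·0.854005 = 2.20077 mol/L.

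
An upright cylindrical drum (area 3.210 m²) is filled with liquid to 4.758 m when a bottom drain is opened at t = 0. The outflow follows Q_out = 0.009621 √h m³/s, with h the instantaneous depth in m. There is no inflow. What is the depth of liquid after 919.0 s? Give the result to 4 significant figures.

0.6465 m

Mass balance (ρ constant): A dh/dt = −0.009621 √h.
This is separable: 2 d(√h)/dt = −0.009621/A, so √h = √h₀ − (0.009621/(2A)) t.
√h = √4.758 − 0.009621·919.0/(2·3.210) = 2.18128 − 1.37721 = 0.804072.
h = 0.804072² = 0.646532 m.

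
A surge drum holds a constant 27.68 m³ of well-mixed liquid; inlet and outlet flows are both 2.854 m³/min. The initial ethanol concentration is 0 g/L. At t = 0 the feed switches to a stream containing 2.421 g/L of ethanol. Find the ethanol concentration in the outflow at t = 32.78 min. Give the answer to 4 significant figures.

Species balance on the tank: V dC/dt = Q(C_in − C).
Rewrite as dC/dt + C/τ = C_in/τ, τ = V/Q = 9.69867 min.
Solution: C(t) = C_in + (C₀ − C_in) e^(−t/τ).
C(32.78) = 2.421 + (0 − 2.421)·e^(−32.78/9.69867) = 2.421 + (-2.42100)·0.0340527 = 2.33856 g/L.

2.339 g/L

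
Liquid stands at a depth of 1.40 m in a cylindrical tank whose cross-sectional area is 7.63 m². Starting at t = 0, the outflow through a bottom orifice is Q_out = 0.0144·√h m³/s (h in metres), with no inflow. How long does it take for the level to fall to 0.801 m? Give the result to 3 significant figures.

305 s

Volume balance on the tank: A dh/dt = −0.0144 √h.
∫ h^(−1/2) dh = −(0.0144/A) ∫ dt, giving 2√h = 2√h₀ − (0.0144/A) t.
t = 2A(√h₀ − √h)/0.0144 = 2·7.63·(√1.40 − √0.801)/0.0144
  = 15.260 × (1.1832 − 0.89499) / 0.0144 = 305.44 s.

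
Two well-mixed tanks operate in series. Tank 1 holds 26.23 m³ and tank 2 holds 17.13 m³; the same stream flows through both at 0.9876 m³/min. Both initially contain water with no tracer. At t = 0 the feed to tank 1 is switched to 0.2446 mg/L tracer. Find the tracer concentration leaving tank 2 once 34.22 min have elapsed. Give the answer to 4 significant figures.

0.1142 mg/L

Each tank obeys Vᵢ dCᵢ/dt = Q(Cᵢ₋₁ − Cᵢ), so τᵢ = Vᵢ/Q.
τ₁ = 26.23/0.9876 = 26.5593 min; τ₂ = 17.13/0.9876 = 17.3451 min.
Solving the cascade with C₁(0)=C₂(0)=0 gives C₂(t) = C_in[1 − (τ₁ e^(−t/τ₁) − τ₂ e^(−t/τ₂))/(τ₁ − τ₂)].
At t = 34.22: e^(−t/τ₁) = 0.275702, e^(−t/τ₂) = 0.139054.
C₂ = 0.2446·[1 − (26.5593·0.275702 − 17.3451·0.139054)/(9.21426)] = 0.2446·0.467070 = 0.114245 mg/L.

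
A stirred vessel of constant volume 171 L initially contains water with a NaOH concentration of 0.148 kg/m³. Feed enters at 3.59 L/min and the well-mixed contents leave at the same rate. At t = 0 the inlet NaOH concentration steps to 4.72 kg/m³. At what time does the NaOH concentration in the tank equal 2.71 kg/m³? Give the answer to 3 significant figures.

39.1 min

Transient balance on the dissolved component: V dC/dt = Q(C_in − C), so τ = V/Q = 47.632 min.
C(t) = C_in + (C₀ − C_in) e^(−t/τ). Set C = 2.71 and solve for t:
e^(−t/τ) = (C − C_in)/(C₀ − C_in) = (2.71 − 4.72)/(0.148 − 4.72) = 0.43963
t = −τ ln(…) = 47.632 × 0.82182 = 39.145 min.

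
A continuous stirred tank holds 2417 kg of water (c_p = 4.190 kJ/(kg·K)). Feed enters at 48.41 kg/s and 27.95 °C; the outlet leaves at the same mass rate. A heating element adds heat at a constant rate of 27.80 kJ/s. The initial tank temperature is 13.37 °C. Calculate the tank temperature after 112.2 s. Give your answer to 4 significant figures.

26.53 °C

M c_p dT/dt = ṁ c_p (T_in − T) + Q̇.
τ = M/ṁ = 49.9277 s; T_ss = T_in + Q̇/(ṁ c_p) = 27.95 + 27.80/(48.41·4.190) = 28.0871 °C.
Solution: T(t) = T_ss + (T₀ − T_ss) e^(−t/τ).
T(112.2) = 28.0871 + (-14.7171)·e^(−112.2/49.9277) = 28.0871 + (-14.7171)·0.105690 = 26.5316 °C.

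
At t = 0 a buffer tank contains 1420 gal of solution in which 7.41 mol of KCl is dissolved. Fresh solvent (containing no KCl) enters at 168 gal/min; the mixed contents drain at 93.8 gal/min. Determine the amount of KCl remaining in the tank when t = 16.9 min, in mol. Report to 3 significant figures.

Total volume: dV/dt = Q_in − Q_out = 74.200 gal/min, so V(t) = 1420 + 74.200 t and V(16.9) = 2674.0 gal.
Species balance (pure solvent in): dm/dt = −Q_out · m/V(t).
dm/m = −Q_out dt/(V₀ + 74.200 t); integrating gives ln(m/m₀) = −(Q_out/(Q_in−Q_out)) ln(V/V₀).
m = m₀ (V₀/V)^(Q_out/(Q_in−Q_out)) = 7.41 × (1420/2674.0)^(1.2642) = 3.3292 mol.

3.33 mol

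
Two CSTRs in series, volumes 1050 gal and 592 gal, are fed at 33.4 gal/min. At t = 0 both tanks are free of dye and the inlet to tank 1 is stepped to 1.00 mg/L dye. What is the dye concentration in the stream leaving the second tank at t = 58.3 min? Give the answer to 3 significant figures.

Time constants: τᵢ = Vᵢ/Q for each well-mixed tank.
τ₁ = 1050/33.4 = 31.437 min; τ₂ = 592/33.4 = 17.725 min.
Solving the cascade with C₁(0)=C₂(0)=0 gives C₂(t) = C_in[1 − (τ₁ e^(−t/τ₁) − τ₂ e^(−t/τ₂))/(τ₁ − τ₂)].
At t = 58.3: e^(−t/τ₁) = 0.15653, e^(−t/τ₂) = 0.037283.
C₂ = 1.00·[1 − (31.437·0.15653 − 17.725·0.037283)/(13.713)] = 1.00·0.68933 = 0.68933 mg/L.

0.689 mg/L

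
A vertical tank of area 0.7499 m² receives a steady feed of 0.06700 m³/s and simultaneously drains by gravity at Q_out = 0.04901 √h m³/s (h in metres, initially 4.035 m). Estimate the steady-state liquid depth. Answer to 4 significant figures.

Mass balance (ρ constant): A dh/dt = Q_in − 0.04901 √h. At steady state dh/dt = 0:
Q_in = 0.04901 √h_ss ⇒ √h_ss = 0.06700/0.04901 = 1.36707.
h_ss = 1.36707² = 1.86887 m. (Since h₀ = 4.035 m > h_ss, the level will fall toward this value.)

1.869 m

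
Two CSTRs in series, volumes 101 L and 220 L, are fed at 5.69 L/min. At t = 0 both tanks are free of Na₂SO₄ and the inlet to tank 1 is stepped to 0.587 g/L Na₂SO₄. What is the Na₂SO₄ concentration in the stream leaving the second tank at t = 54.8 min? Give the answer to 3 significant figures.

Species balance on tank i: dCᵢ/dt = (Cᵢ₋₁ − Cᵢ)/τᵢ with τᵢ = Vᵢ/Q.
τ₁ = 101/5.69 = 17.750 min; τ₂ = 220/5.69 = 38.664 min.
Tank 1: C₁ = C_in(1 − e^(−t/τ₁)). Tank 2 (τ₁ ≠ τ₂): C₂ = C_in[1 − (τ₁ e^(−t/τ₁) − τ₂ e^(−t/τ₂))/(τ₁ − τ₂)].
At t = 54.8: e^(−t/τ₁) = 0.045627, e^(−t/τ₂) = 0.24236.
C₂ = 0.587·[1 − (17.750·0.045627 − 38.664·0.24236)/(-20.914)] = 0.587·0.59066 = 0.34672 g/L.

0.347 g/L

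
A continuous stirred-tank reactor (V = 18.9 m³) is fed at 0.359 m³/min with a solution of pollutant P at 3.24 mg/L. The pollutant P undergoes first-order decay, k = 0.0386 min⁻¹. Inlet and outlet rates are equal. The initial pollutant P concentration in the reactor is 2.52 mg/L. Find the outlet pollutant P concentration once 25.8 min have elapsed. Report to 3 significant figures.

Species balance: V dC/dt = Q C_in − Q C − k V C.
This is linear with rate a = Q/V + k = 0.057595 min⁻¹.
C_ss = Q C_in/(Q + kV) = 1.0686 mg/L; C(t) = C_ss + (C₀ − C_ss) e^(−a t).
C(25.8) = 1.0686 + (1.4514)·e^(−0.057595·25.8) = 1.0686 + (1.4514)·0.22629 = 1.3970 mg/L.

1.40 mg/L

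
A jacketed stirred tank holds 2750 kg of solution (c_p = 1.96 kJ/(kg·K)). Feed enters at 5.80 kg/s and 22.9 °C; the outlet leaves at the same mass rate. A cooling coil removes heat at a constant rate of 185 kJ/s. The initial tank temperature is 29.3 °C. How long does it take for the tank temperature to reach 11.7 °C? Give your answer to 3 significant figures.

710 s

M c_p dT/dt = ṁ c_p (T_in − T) − Q̇.
τ = M/ṁ = 474.14 s; T_ss = T_in − Q̇/(ṁ c_p) = 6.6262 °C.
T(t) = T_ss + (T₀ − T_ss) e^(−t/τ). Set T = 11.7:
e^(−t/τ) = (11.7 − 6.6262)/(29.3 − 6.6262) = 0.22377
t = −474.14 · ln(0.22377) = 709.84 s.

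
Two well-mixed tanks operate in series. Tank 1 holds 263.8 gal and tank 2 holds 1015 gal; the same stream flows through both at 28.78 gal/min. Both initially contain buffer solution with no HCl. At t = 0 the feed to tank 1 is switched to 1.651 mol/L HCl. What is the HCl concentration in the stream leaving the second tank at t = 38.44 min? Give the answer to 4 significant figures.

0.9097 mol/L

Species balance on tank i: dCᵢ/dt = (Cᵢ₋₁ − Cᵢ)/τᵢ with τᵢ = Vᵢ/Q.
τ₁ = 263.8/28.78 = 9.16609 min; τ₂ = 1015/28.78 = 35.2675 min.
Tank 1: C₁ = C_in(1 − e^(−t/τ₁)). Tank 2 (τ₁ ≠ τ₂): C₂ = C_in[1 − (τ₁ e^(−t/τ₁) − τ₂ e^(−t/τ₂))/(τ₁ − τ₂)].
At t = 38.44: e^(−t/τ₁) = 0.0150901, e^(−t/τ₂) = 0.336232.
C₂ = 1.651·[1 − (9.16609·0.0150901 − 35.2675·0.336232)/(-26.1015)] = 1.651·0.550992 = 0.909688 mol/L.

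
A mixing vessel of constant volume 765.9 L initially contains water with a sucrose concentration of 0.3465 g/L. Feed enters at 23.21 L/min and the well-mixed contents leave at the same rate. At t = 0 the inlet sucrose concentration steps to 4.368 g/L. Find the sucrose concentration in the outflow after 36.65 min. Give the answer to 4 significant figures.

3.044 g/L

Species balance on the tank: V dC/dt = Q(C_in − C).
Rewrite as dC/dt + C/τ = C_in/τ, τ = V/Q = 32.9987 min.
This is linear first-order; C(t) = C_in + (C₀ − C_in) e^(−t/τ).
C(36.65) = 4.368 + (0.3465 − 4.368)·e^(−36.65/32.9987) = 4.368 + (-4.02150)·0.329345 = 3.04354 g/L.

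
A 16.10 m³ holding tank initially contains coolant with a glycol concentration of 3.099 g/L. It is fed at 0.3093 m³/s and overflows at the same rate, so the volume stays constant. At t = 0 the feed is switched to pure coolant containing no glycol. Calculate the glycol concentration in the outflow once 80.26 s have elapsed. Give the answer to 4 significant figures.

Transient balance on the dissolved component: V dC/dt = Q(C_in − C).
So dC/dt = (C_in − C)/τ with τ = V/Q = 16.10/0.3093 = 52.0530 s.
C approaches C_in exponentially: C(t) = C_in + (C₀ − C_in) e^(−t/τ).
C(80.26) = 0 + (3.099 − 0)·e^(−80.26/52.0530) = 0 + (3.09900)·0.213976 = 0.663113 g/L.

0.6631 g/L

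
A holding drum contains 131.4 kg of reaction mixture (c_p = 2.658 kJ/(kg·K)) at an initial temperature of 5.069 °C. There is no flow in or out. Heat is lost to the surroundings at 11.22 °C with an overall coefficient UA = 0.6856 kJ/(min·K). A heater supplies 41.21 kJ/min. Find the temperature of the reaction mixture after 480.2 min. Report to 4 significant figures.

45.51 °C

Unsteady energy balance on the tank contents: M c_p dT/dt = −UA(T − T_amb) + Q̇.
dT/dt = (T_ss − T)/τ with T_ss = T_amb + Q̇/UA = 11.22 + 41.21/0.6856 = 71.3279 °C, τ = M c_p/UA = 131.4·2.658/0.6856 = 509.424 min.
This is linear first-order; T(t) = T_ss + (T₀ − T_ss) e^(−t/τ).
T(480.2) = 71.3279 + (-66.2589)·0.389601 = 45.5134 °C.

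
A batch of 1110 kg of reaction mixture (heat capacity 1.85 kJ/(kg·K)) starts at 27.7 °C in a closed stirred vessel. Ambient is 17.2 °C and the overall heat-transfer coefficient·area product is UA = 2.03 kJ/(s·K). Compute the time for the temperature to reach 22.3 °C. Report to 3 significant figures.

Lumped-capacitance energy balance: M c_p dT/dt = UA(T_amb − T).
τ = M c_p/UA = 1011.6 s; T_ss = T_amb = 17.200 °C.
T(t) = T_ss + (T₀ − T_ss)e^(−t/τ); set T = 22.3:
t = −τ ln[(T − T_ss)/(T₀ − T_ss)] = −1011.6 · ln(0.48571) = 730.49 s.

730 s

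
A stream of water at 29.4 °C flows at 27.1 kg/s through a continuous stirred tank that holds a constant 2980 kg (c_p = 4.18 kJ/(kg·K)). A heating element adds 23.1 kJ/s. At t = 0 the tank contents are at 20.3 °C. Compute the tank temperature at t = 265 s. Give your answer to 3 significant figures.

M c_p dT/dt = ṁ c_p (T_in − T) + Q̇.
Rearrange: dT/dt = (T_ss − T)/τ with τ = M/ṁ = 109.96 s and T_ss = T_in + Q̇/(ṁ c_p) = 29.604 °C.
T approaches T_ss exponentially: T(t) = T_ss + (T₀ − T_ss) e^(−t/τ).
T(265) = 29.604 + (-9.3039)·e^(−265/109.96) = 29.604 + (-9.3039)·0.089824 = 28.768 °C.

28.8 °C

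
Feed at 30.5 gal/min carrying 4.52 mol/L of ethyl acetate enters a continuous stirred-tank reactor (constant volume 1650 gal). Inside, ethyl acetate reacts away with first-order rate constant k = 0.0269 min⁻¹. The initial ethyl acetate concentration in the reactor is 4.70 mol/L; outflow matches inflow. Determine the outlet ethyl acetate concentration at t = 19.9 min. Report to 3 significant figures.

Species balance: V dC/dt = Q C_in − Q C − k V C.
dC/dt = (Q/V) C_in − (Q/V + k) C; effective rate a = Q/V + k = 0.018485 + 0.0269 = 0.045385 min⁻¹.
C_ss = Q C_in/(Q + kV) = 1.8410 mol/L; C(t) = C_ss + (C₀ − C_ss) e^(−a t).
C(19.9) = 1.8410 + (2.8590)·e^(−0.045385·19.9) = 1.8410 + (2.8590)·0.40529 = 2.9997 mol/L.

3.00 mol/L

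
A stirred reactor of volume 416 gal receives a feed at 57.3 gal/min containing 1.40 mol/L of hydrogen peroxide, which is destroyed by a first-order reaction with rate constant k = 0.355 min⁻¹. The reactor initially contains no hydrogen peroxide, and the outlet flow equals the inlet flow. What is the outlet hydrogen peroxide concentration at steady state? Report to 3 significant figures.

Species balance: V dC/dt = Q C_in − Q C − k V C.
Steady state (dC/dt = 0): C_ss = Q C_in/(Q + kV) = C_in/(1 + kV/Q).
C_ss = 57.3·1.40/(57.3 + 0.355·416) = 80.220/204.98 = 0.39136 mol/L.

0.391 mol/L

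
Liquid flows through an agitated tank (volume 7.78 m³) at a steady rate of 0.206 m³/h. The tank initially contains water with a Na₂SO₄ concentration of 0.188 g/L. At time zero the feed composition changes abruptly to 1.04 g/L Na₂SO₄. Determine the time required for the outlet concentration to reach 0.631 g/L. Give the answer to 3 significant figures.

Species balance: V dC/dt = Q(C_in − C) ⇒ τ = V/Q = 37.767 h.
C(t) = C_in + (C₀ − C_in) e^(−t/τ). Set C = 0.631 and solve for t:
e^(−t/τ) = (C − C_in)/(C₀ − C_in) = (0.631 − 1.04)/(0.188 − 1.04) = 0.48005
t = −τ ln(…) = 37.767 × 0.73387 = 27.716 h.

27.7 h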